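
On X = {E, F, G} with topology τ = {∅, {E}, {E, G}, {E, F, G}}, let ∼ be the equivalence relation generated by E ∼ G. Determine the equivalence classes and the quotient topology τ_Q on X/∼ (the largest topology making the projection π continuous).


X/∼ = {[E=G], [F]}; |τ_Q| = 3.

Equivalence classes: [E=G], [F].
Quotient map π: X → X/∼ sends E ↦ [E=G], F ↦ [F], G ↦ [E=G].
For each subset V ⊆ X/∼, compute π^{-1}(V) ⊆ X and check whether π^{-1}(V) ∈ τ. V is open in τ_Q iff π^{-1}(V) ∈ τ.
  V = {}: π^{-1}(V) = ∅ ∈ τ ✓.
  V = {[E=G]}: π^{-1}(V) = {E, G} ∈ τ ✓.
  V = {[F]}: π^{-1}(V) = {F} ∉ τ ✗.
  V = {[E=G], [F]}: π^{-1}(V) = {E, F, G} ∈ τ ✓.
Open sets in the quotient: τ_Q = {{}, {[E=G]}, {[E=G], [F]}} (3 elements).


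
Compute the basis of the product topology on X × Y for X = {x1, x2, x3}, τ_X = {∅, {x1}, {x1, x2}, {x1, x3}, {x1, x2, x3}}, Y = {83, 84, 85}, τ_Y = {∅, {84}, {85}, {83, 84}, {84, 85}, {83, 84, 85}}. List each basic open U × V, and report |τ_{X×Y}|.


Basis B = {∅ × ∅, {x1} × {84}, {x1} × {85}, {x1} × {83, 84}, {x1} × {84, 85}, {x1, x2} × {84}, {x1, x3} × {84}, {x1, x2} × {85}, {x1, x3} × {85}, {x1} × {83, 84, 85}, {x1, x2, x3} × {84}, {x1, x2, x3} × {85}, {x1, x2} × {83, 84}, {x1, x3} × {83, 84}, {x1, x2} × {84, 85}, {x1, x3} × {84, 85}, {x1, x2} × {83, 84, 85}, {x1, x3} × {83, 84, 85}, {x1, x2, x3} × {83, 84}, {x1, x2, x3} × {84, 85}, {x1, x2, x3} × {83, 84, 85}}; |τ_{X×Y}| = 70.

Enumerate products U × V with U ∈ τ_X, V ∈ τ_Y (deduplicated):
  ∅ × ∅ = {} (∅)
  {x1} × {84} = {(x1,84)}
  {x1} × {85} = {(x1,85)}
  {x1} × {83, 84} = {(x1,83), (x1,84)}
  {x1} × {84, 85} = {(x1,84), (x1,85)}
  {x1, x2} × {84} = {(x1,84), (x2,84)}
  {x1, x3} × {84} = {(x1,84), (x3,84)}
  {x1, x2} × {85} = {(x1,85), (x2,85)}
  {x1, x3} × {85} = {(x1,85), (x3,85)}
  {x1} × {83, 84, 85} = {(x1,83), (x1,84), (x1,85)}
  {x1, x2, x3} × {84} = {(x1,84), (x2,84), (x3,84)}
  {x1, x2, x3} × {85} = {(x1,85), (x2,85), (x3,85)}
  {x1, x2} × {83, 84} = {(x1,83), (x1,84), (x2,83), (x2,84)}
  {x1, x3} × {83, 84} = {(x1,83), (x1,84), (x3,83), (x3,84)}
  {x1, x2} × {84, 85} = {(x1,84), (x1,85), (x2,84), (x2,85)}
  {x1, x3} × {84, 85} = {(x1,84), (x1,85), (x3,84), (x3,85)}
  {x1, x2} × {83, 84, 85} = {(x1,83), (x1,84), (x1,85), (x2,83), (x2,84), (x2,85)}
  {x1, x3} × {83, 84, 85} = {(x1,83), (x1,84), (x1,85), (x3,83), (x3,84), (x3,85)}
  {x1, x2, x3} × {83, 84} = {(x1,83), (x1,84), (x2,83), (x2,84), (x3,83), (x3,84)}
  {x1, x2, x3} × {84, 85} = {(x1,84), (x1,85), (x2,84), (x2,85), (x3,84), (x3,85)}
  {x1, x2, x3} × {83, 84, 85} = {(x1,83), (x1,84), (x1,85), (x2,83), (x2,84), (x2,85), (x3,83), (x3,84), (x3,85)}
These 21 distinct sets form the basis B.
Close under arbitrary unions to get τ_{X×Y}; counting gives |τ_{X×Y}| = 70.


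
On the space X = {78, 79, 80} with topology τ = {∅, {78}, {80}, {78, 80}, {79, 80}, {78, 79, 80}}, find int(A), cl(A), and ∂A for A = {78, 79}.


int(A) = {78}, cl(A) = {78, 79}, ∂A = {79}.

Closed sets in (X, τ) are complements of opens:
  closed(X, τ) = {∅, {78}, {79}, {78, 79}, {79, 80}, {78, 79, 80}}.
int(A) = ⋃ {U ∈ τ : U ⊆ A}. Opens contained in A: ∅, {78}.
Taking the union of these: int(A) = {78}.
cl(A) = ⋂ {C closed : A ⊆ C}. Closed sets containing A: {78, 79}, {78, 79, 80}.
Intersecting these: cl(A) = {78, 79}.
∂A = cl(A) ∖ int(A) = {78, 79} ∖ {78} = {79}.


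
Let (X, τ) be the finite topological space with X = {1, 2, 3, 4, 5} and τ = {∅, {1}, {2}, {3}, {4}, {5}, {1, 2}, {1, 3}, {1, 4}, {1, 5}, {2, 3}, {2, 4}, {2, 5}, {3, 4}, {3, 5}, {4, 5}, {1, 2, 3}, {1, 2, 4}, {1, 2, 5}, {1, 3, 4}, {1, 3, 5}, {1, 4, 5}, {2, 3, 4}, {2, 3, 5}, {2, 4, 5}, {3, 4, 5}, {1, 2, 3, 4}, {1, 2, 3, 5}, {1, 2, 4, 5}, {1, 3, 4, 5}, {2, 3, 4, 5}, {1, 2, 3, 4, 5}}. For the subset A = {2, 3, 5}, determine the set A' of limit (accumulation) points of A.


A' = ∅

For each x ∈ X, list the open sets U ∈ τ with x ∈ U, then check whether U ∩ (A ∖ {x}) ≠ ∅ for every such U.
  x = 1: open {1} ∋ x has {1} ∩ (A ∖ {1}) = ∅, so x is NOT a limit point.
  x = 2: open {2} ∋ x has {2} ∩ (A ∖ {2}) = ∅, so x is NOT a limit point.
  x = 3: open {3} ∋ x has {3} ∩ (A ∖ {3}) = ∅, so x is NOT a limit point.
  x = 4: open {4} ∋ x has {4} ∩ (A ∖ {4}) = ∅, so x is NOT a limit point.
  x = 5: open {5} ∋ x has {5} ∩ (A ∖ {5}) = ∅, so x is NOT a limit point.
Collecting: A' = ∅.


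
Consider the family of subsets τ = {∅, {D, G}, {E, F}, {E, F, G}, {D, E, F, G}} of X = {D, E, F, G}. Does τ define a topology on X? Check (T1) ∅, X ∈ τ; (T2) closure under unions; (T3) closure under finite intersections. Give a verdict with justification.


τ is NOT a topology on X.

Axiom (T1): ∅ ∈ τ? Yes; X ∈ τ? Yes.
Axiom (T2/T3): check pairwise unions and intersections of members of τ.
Counterexample for (T3): {D, G} ∩ {E, F, G} = {G} ∉ τ. Therefore τ is NOT a topology.


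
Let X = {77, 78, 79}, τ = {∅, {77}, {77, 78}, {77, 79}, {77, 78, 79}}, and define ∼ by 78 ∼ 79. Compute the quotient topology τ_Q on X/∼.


X/∼ = {[77], [78=79]}; |τ_Q| = 3.

Equivalence classes: [77], [78=79].
Quotient map π: X → X/∼ sends 77 ↦ [77], 78 ↦ [78=79], 79 ↦ [78=79].
For each subset V ⊆ X/∼, compute π^{-1}(V) ⊆ X and check whether π^{-1}(V) ∈ τ. V is open in τ_Q iff π^{-1}(V) ∈ τ.
  V = {}: π^{-1}(V) = ∅ ∈ τ ✓.
  V = {[77]}: π^{-1}(V) = {77} ∈ τ ✓.
  V = {[78=79]}: π^{-1}(V) = {78, 79} ∉ τ ✗.
  V = {[77], [78=79]}: π^{-1}(V) = {77, 78, 79} ∈ τ ✓.
Open sets in the quotient: τ_Q = {{}, {[77]}, {[77], [78=79]}} (3 elements).


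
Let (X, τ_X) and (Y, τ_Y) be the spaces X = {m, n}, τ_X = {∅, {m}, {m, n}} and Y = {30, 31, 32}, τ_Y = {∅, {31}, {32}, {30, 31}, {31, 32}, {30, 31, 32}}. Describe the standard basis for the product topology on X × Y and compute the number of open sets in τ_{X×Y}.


Basis B = {∅ × ∅, {m} × {31}, {m} × {32}, {m} × {30, 31}, {m} × {31, 32}, {m, n} × {31}, {m, n} × {32}, {m} × {30, 31, 32}, {m, n} × {30, 31}, {m, n} × {31, 32}, {m, n} × {30, 31, 32}}; |τ_{X×Y}| = 18.

Enumerate products U × V with U ∈ τ_X, V ∈ τ_Y (deduplicated):
  ∅ × ∅ = {} (∅)
  {m} × {31} = {(m,31)}
  {m} × {32} = {(m,32)}
  {m} × {30, 31} = {(m,30), (m,31)}
  {m} × {31, 32} = {(m,31), (m,32)}
  {m, n} × {31} = {(m,31), (n,31)}
  {m, n} × {32} = {(m,32), (n,32)}
  {m} × {30, 31, 32} = {(m,30), (m,31), (m,32)}
  {m, n} × {30, 31} = {(m,30), (m,31), (n,30), (n,31)}
  {m, n} × {31, 32} = {(m,31), (m,32), (n,31), (n,32)}
  {m, n} × {30, 31, 32} = {(m,30), (m,31), (m,32), (n,30), (n,31), (n,32)}
These 11 distinct sets form the basis B.
Close under arbitrary unions to get τ_{X×Y}; counting gives |τ_{X×Y}| = 18.


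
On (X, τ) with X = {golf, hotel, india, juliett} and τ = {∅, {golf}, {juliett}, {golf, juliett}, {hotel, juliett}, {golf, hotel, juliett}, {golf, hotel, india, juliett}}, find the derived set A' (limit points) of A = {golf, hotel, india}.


A' = {india}

For each x ∈ X, list the open sets U ∈ τ with x ∈ U, then check whether U ∩ (A ∖ {x}) ≠ ∅ for every such U.
  x = golf: open {golf} ∋ x has {golf} ∩ (A ∖ {golf}) = ∅, so x is NOT a limit point.
  x = hotel: open {hotel, juliett} ∋ x has {hotel, juliett} ∩ (A ∖ {hotel}) = ∅, so x is NOT a limit point.
  x = india: opens ∋ x are {golf, hotel, india, juliett}; each meets A ∖ {india}, so x IS a limit point.
  x = juliett: open {juliett} ∋ x has {juliett} ∩ (A ∖ {juliett}) = ∅, so x is NOT a limit point.
Collecting: A' = {india}.


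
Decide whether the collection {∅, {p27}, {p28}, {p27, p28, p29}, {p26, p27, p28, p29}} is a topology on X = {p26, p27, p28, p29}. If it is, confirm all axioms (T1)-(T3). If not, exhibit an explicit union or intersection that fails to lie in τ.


τ is NOT a topology on X.

Axiom (T1): ∅ ∈ τ? Yes; X ∈ τ? Yes.
Axiom (T2/T3): check pairwise unions and intersections of members of τ.
Counterexample for (T2): {p27} ∪ {p28} = {p27, p28} ∉ τ. Therefore τ is NOT a topology.


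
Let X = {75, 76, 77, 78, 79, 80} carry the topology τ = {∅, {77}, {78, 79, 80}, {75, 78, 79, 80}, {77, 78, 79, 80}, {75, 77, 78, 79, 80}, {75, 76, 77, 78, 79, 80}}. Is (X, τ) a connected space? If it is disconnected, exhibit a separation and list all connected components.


(X, τ) is connected.

Find clopen sets (U ∈ τ with X ∖ U ∈ τ):
  U = ∅, X ∖ U = {75, 76, 77, 78, 79, 80} — both open, so U is clopen.
  U = {75, 76, 77, 78, 79, 80}, X ∖ U = ∅ — both open, so U is clopen.
Only trivial clopens (∅ and X) exist, so (X, τ) is connected.
Compute connected components by grouping points that agree on all clopens:
  component: {75, 76, 77, 78, 79, 80}


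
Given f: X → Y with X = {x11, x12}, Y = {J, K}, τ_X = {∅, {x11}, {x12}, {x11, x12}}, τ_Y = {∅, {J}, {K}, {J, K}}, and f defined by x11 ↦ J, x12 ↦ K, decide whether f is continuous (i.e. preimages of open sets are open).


f IS continuous.

Compute f^{-1}(U) for each U ∈ τ_Y:
  U = ∅: f^{-1}(U) = ∅ ∈ τ_X ✓.
  U = {J}: f^{-1}(U) = {x11} ∈ τ_X ✓.
  U = {K}: f^{-1}(U) = {x12} ∈ τ_X ✓.
  U = {J, K}: f^{-1}(U) = {x11, x12} ∈ τ_X ✓.
Every preimage lies in τ_X, so f IS continuous.


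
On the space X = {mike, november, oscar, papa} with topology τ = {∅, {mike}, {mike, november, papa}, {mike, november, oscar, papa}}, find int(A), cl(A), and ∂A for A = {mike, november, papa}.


int(A) = {mike, november, papa}, cl(A) = {mike, november, oscar, papa}, ∂A = {oscar}.

Closed sets in (X, τ) are complements of opens:
  closed(X, τ) = {∅, {oscar}, {november, oscar, papa}, {mike, november, oscar, papa}}.
int(A) = ⋃ {U ∈ τ : U ⊆ A}. Opens contained in A: ∅, {mike}, {mike, november, papa}.
Taking the union of these: int(A) = {mike, november, papa}.
cl(A) = ⋂ {C closed : A ⊆ C}. Closed sets containing A: {mike, november, oscar, papa}.
Intersecting these: cl(A) = {mike, november, oscar, papa}.
∂A = cl(A) ∖ int(A) = {mike, november, oscar, papa} ∖ {mike, november, papa} = {oscar}.


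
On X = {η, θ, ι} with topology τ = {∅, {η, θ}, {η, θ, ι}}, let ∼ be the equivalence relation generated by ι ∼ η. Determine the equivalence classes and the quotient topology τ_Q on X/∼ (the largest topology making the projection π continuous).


X/∼ = {[η=ι], [θ]}; |τ_Q| = 2.

Equivalence classes: [η=ι], [θ].
Quotient map π: X → X/∼ sends η ↦ [η=ι], θ ↦ [θ], ι ↦ [η=ι].
For each subset V ⊆ X/∼, compute π^{-1}(V) ⊆ X and check whether π^{-1}(V) ∈ τ. V is open in τ_Q iff π^{-1}(V) ∈ τ.
  V = {}: π^{-1}(V) = ∅ ∈ τ ✓.
  V = {[η=ι]}: π^{-1}(V) = {η, ι} ∉ τ ✗.
  V = {[θ]}: π^{-1}(V) = {θ} ∉ τ ✗.
  V = {[η=ι], [θ]}: π^{-1}(V) = {η, θ, ι} ∈ τ ✓.
Open sets in the quotient: τ_Q = {{}, {[η=ι], [θ]}} (2 elements).


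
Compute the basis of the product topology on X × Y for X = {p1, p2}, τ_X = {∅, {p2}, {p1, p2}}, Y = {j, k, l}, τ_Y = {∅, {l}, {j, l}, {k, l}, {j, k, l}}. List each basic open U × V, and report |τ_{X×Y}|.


Basis B = {∅ × ∅, {p2} × {l}, {p1, p2} × {l}, {p2} × {j, l}, {p2} × {k, l}, {p2} × {j, k, l}, {p1, p2} × {j, l}, {p1, p2} × {k, l}, {p1, p2} × {j, k, l}}; |τ_{X×Y}| = 14.

Enumerate products U × V with U ∈ τ_X, V ∈ τ_Y (deduplicated):
  ∅ × ∅ = {} (∅)
  {p2} × {l} = {(p2,l)}
  {p1, p2} × {l} = {(p1,l), (p2,l)}
  {p2} × {j, l} = {(p2,j), (p2,l)}
  {p2} × {k, l} = {(p2,k), (p2,l)}
  {p2} × {j, k, l} = {(p2,j), (p2,k), (p2,l)}
  {p1, p2} × {j, l} = {(p1,j), (p1,l), (p2,j), (p2,l)}
  {p1, p2} × {k, l} = {(p1,k), (p1,l), (p2,k), (p2,l)}
  {p1, p2} × {j, k, l} = {(p1,j), (p1,k), (p1,l), (p2,j), (p2,k), (p2,l)}
These 9 distinct sets form the basis B.
Close under arbitrary unions to get τ_{X×Y}; counting gives |τ_{X×Y}| = 14.


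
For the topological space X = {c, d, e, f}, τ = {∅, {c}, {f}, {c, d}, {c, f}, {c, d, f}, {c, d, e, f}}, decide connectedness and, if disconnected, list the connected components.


(X, τ) is connected.

Find clopen sets (U ∈ τ with X ∖ U ∈ τ):
  U = ∅, X ∖ U = {c, d, e, f} — both open, so U is clopen.
  U = {c, d, e, f}, X ∖ U = ∅ — both open, so U is clopen.
Only trivial clopens (∅ and X) exist, so (X, τ) is connected.
Compute connected components by grouping points that agree on all clopens:
  component: {c, d, e, f}


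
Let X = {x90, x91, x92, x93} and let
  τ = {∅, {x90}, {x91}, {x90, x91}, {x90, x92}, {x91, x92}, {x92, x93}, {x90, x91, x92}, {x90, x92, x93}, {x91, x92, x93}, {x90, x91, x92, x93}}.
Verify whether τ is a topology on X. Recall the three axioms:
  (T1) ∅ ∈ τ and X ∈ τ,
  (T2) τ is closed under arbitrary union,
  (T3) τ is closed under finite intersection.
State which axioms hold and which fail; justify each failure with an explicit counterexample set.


τ is NOT a topology on X.

Axiom (T1): ∅ ∈ τ? Yes; X ∈ τ? Yes.
Axiom (T2/T3): check pairwise unions and intersections of members of τ.
Counterexample for (T3): {x90, x92} ∩ {x91, x92} = {x92} ∉ τ. Therefore τ is NOT a topology.


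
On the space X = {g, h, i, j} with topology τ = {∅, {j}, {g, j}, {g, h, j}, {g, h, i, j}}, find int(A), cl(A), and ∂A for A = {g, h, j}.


int(A) = {g, h, j}, cl(A) = {g, h, i, j}, ∂A = {i}.

Closed sets in (X, τ) are complements of opens:
  closed(X, τ) = {∅, {i}, {h, i}, {g, h, i}, {g, h, i, j}}.
int(A) = ⋃ {U ∈ τ : U ⊆ A}. Opens contained in A: ∅, {j}, {g, j}, {g, h, j}.
Taking the union of these: int(A) = {g, h, j}.
cl(A) = ⋂ {C closed : A ⊆ C}. Closed sets containing A: {g, h, i, j}.
Intersecting these: cl(A) = {g, h, i, j}.
∂A = cl(A) ∖ int(A) = {g, h, i, j} ∖ {g, h, j} = {i}.


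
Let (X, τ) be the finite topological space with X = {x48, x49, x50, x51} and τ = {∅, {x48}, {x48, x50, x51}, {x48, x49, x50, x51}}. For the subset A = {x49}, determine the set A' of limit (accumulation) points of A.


A' = ∅

For each x ∈ X, list the open sets U ∈ τ with x ∈ U, then check whether U ∩ (A ∖ {x}) ≠ ∅ for every such U.
  x = x48: open {x48} ∋ x has {x48} ∩ (A ∖ {x48}) = ∅, so x is NOT a limit point.
  x = x49: open {x48, x49, x50, x51} ∋ x has {x48, x49, x50, x51} ∩ (A ∖ {x49}) = ∅, so x is NOT a limit point.
  x = x50: open {x48, x50, x51} ∋ x has {x48, x50, x51} ∩ (A ∖ {x50}) = ∅, so x is NOT a limit point.
  x = x51: open {x48, x50, x51} ∋ x has {x48, x50, x51} ∩ (A ∖ {x51}) = ∅, so x is NOT a limit point.
Collecting: A' = ∅.


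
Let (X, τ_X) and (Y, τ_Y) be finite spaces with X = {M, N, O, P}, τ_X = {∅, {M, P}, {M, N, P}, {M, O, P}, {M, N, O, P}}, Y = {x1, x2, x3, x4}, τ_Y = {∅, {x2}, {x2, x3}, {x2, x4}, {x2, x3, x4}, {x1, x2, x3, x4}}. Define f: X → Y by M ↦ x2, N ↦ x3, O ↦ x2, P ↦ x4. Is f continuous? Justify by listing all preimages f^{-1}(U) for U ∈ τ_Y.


f is NOT continuous.

Compute f^{-1}(U) for each U ∈ τ_Y:
  U = ∅: f^{-1}(U) = ∅ ∈ τ_X ✓.
  U = {x2}: f^{-1}(U) = {M, O} ∉ τ_X ✗.
  U = {x2, x3}: f^{-1}(U) = {M, N, O} ∉ τ_X ✗.
  U = {x2, x4}: f^{-1}(U) = {M, O, P} ∈ τ_X ✓.
  U = {x2, x3, x4}: f^{-1}(U) = {M, N, O, P} ∈ τ_X ✓.
  U = {x1, x2, x3, x4}: f^{-1}(U) = {M, N, O, P} ∈ τ_X ✓.
Found U = {x2} with f^{-1}(U) = {M, O} not in τ_X. Therefore f is NOT continuous.


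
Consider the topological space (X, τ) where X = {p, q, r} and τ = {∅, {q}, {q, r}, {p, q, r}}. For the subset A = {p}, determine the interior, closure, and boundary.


int(A) = ∅, cl(A) = {p}, ∂A = {p}.

Closed sets in (X, τ) are complements of opens:
  closed(X, τ) = {∅, {p}, {p, r}, {p, q, r}}.
int(A) = ⋃ {U ∈ τ : U ⊆ A}. Opens contained in A: ∅.
Taking the union of these: int(A) = ∅.
cl(A) = ⋂ {C closed : A ⊆ C}. Closed sets containing A: {p}, {p, r}, {p, q, r}.
Intersecting these: cl(A) = {p}.
∂A = cl(A) ∖ int(A) = {p} ∖ ∅ = {p}.


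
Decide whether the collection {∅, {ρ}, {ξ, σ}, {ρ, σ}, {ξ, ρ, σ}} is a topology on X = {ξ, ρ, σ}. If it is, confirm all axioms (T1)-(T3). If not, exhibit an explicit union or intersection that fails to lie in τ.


τ is NOT a topology on X.

Axiom (T1): ∅ ∈ τ? Yes; X ∈ τ? Yes.
Axiom (T2/T3): check pairwise unions and intersections of members of τ.
Counterexample for (T3): {ξ, σ} ∩ {ρ, σ} = {σ} ∉ τ. Therefore τ is NOT a topology.


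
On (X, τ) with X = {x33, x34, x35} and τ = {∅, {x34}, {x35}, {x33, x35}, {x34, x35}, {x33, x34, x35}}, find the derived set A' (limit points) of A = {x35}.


A' = {x33}

For each x ∈ X, list the open sets U ∈ τ with x ∈ U, then check whether U ∩ (A ∖ {x}) ≠ ∅ for every such U.
  x = x33: opens ∋ x are {x33, x35}, {x33, x34, x35}; each meets A ∖ {x33}, so x IS a limit point.
  x = x34: open {x34} ∋ x has {x34} ∩ (A ∖ {x34}) = ∅, so x is NOT a limit point.
  x = x35: open {x35} ∋ x has {x35} ∩ (A ∖ {x35}) = ∅, so x is NOT a limit point.
Collecting: A' = {x33}.


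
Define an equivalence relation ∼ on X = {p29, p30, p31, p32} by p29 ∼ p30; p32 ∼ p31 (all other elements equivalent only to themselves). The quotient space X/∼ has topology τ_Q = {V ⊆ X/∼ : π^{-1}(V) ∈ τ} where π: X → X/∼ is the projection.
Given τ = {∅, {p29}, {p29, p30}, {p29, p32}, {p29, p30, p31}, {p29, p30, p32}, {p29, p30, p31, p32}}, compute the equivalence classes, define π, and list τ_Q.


X/∼ = {[p29=p30], [p31=p32]}; |τ_Q| = 3.

Equivalence classes: [p29=p30], [p31=p32].
Quotient map π: X → X/∼ sends p29 ↦ [p29=p30], p30 ↦ [p29=p30], p31 ↦ [p31=p32], p32 ↦ [p31=p32].
For each subset V ⊆ X/∼, compute π^{-1}(V) ⊆ X and check whether π^{-1}(V) ∈ τ. V is open in τ_Q iff π^{-1}(V) ∈ τ.
  V = {}: π^{-1}(V) = ∅ ∈ τ ✓.
  V = {[p29=p30]}: π^{-1}(V) = {p29, p30} ∈ τ ✓.
  V = {[p31=p32]}: π^{-1}(V) = {p31, p32} ∉ τ ✗.
  V = {[p29=p30], [p31=p32]}: π^{-1}(V) = {p29, p30, p31, p32} ∈ τ ✓.
Open sets in the quotient: τ_Q = {{}, {[p29=p30]}, {[p29=p30], [p31=p32]}} (3 elements).


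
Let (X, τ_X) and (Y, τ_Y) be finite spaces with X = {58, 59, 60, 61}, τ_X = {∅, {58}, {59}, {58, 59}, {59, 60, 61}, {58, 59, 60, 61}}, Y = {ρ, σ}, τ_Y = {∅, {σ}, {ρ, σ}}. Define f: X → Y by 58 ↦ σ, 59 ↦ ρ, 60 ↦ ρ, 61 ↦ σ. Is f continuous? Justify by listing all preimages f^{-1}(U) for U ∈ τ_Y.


f is NOT continuous.

Compute f^{-1}(U) for each U ∈ τ_Y:
  U = ∅: f^{-1}(U) = ∅ ∈ τ_X ✓.
  U = {σ}: f^{-1}(U) = {58, 61} ∉ τ_X ✗.
  U = {ρ, σ}: f^{-1}(U) = {58, 59, 60, 61} ∈ τ_X ✓.
Found U = {σ} with f^{-1}(U) = {58, 61} not in τ_X. Therefore f is NOT continuous.


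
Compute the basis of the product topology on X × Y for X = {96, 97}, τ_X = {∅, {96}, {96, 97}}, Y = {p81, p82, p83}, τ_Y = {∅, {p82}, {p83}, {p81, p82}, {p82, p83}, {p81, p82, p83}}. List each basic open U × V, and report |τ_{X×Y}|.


Basis B = {∅ × ∅, {96} × {p82}, {96} × {p83}, {96} × {p81, p82}, {96} × {p82, p83}, {96, 97} × {p82}, {96, 97} × {p83}, {96} × {p81, p82, p83}, {96, 97} × {p81, p82}, {96, 97} × {p82, p83}, {96, 97} × {p81, p82, p83}}; |τ_{X×Y}| = 18.

Enumerate products U × V with U ∈ τ_X, V ∈ τ_Y (deduplicated):
  ∅ × ∅ = {} (∅)
  {96} × {p82} = {(96,p82)}
  {96} × {p83} = {(96,p83)}
  {96} × {p81, p82} = {(96,p81), (96,p82)}
  {96} × {p82, p83} = {(96,p82), (96,p83)}
  {96, 97} × {p82} = {(96,p82), (97,p82)}
  {96, 97} × {p83} = {(96,p83), (97,p83)}
  {96} × {p81, p82, p83} = {(96,p81), (96,p82), (96,p83)}
  {96, 97} × {p81, p82} = {(96,p81), (96,p82), (97,p81), (97,p82)}
  {96, 97} × {p82, p83} = {(96,p82), (96,p83), (97,p82), (97,p83)}
  {96, 97} × {p81, p82, p83} = {(96,p81), (96,p82), (96,p83), (97,p81), (97,p82), (97,p83)}
These 11 distinct sets form the basis B.
Close under arbitrary unions to get τ_{X×Y}; counting gives |τ_{X×Y}| = 18.


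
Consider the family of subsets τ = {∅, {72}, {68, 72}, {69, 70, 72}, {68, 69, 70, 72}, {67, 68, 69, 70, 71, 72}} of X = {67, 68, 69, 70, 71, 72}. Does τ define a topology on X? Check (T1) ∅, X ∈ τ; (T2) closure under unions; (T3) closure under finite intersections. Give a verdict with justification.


τ IS a topology on X.

Axiom (T1): ∅ ∈ τ? Yes; X ∈ τ? Yes.
Axiom (T2/T3): check pairwise unions and intersections of members of τ.
All pairwise intersections and unions checked — each lies in τ. Therefore τ satisfies (T1), (T2), (T3): it IS a topology on X.


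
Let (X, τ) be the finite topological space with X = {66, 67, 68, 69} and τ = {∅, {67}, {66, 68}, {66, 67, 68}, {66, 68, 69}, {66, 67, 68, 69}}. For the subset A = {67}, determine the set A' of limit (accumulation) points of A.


A' = ∅

For each x ∈ X, list the open sets U ∈ τ with x ∈ U, then check whether U ∩ (A ∖ {x}) ≠ ∅ for every such U.
  x = 66: open {66, 68} ∋ x has {66, 68} ∩ (A ∖ {66}) = ∅, so x is NOT a limit point.
  x = 67: open {67} ∋ x has {67} ∩ (A ∖ {67}) = ∅, so x is NOT a limit point.
  x = 68: open {66, 68} ∋ x has {66, 68} ∩ (A ∖ {68}) = ∅, so x is NOT a limit point.
  x = 69: open {66, 68, 69} ∋ x has {66, 68, 69} ∩ (A ∖ {69}) = ∅, so x is NOT a limit point.
Collecting: A' = ∅.


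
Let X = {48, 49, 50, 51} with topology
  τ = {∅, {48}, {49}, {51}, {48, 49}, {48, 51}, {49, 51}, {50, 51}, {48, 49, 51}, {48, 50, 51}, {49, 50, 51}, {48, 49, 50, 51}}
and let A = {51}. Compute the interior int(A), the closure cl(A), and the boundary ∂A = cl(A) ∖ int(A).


int(A) = {51}, cl(A) = {50, 51}, ∂A = {50}.

Closed sets in (X, τ) are complements of opens:
  closed(X, τ) = {∅, {48}, {49}, {50}, {48, 49}, {48, 50}, {49, 50}, {50, 51}, {48, 49, 50}, {48, 50, 51}, {49, 50, 51}, {48, 49, 50, 51}}.
int(A) = ⋃ {U ∈ τ : U ⊆ A}. Opens contained in A: ∅, {51}.
Taking the union of these: int(A) = {51}.
cl(A) = ⋂ {C closed : A ⊆ C}. Closed sets containing A: {50, 51}, {48, 50, 51}, {49, 50, 51}, {48, 49, 50, 51}.
Intersecting these: cl(A) = {50, 51}.
∂A = cl(A) ∖ int(A) = {50, 51} ∖ {51} = {50}.


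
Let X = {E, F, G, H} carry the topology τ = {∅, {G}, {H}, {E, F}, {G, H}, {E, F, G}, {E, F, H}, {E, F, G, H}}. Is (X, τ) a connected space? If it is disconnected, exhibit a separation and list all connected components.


(X, τ) is disconnected; components = [{G}, {H}, {E, F}].

Find clopen sets (U ∈ τ with X ∖ U ∈ τ):
  U = ∅, X ∖ U = {E, F, G, H} — both open, so U is clopen.
  U = {G}, X ∖ U = {E, F, H} — both open, so U is clopen.
  U = {H}, X ∖ U = {E, F, G} — both open, so U is clopen.
  U = {E, F}, X ∖ U = {G, H} — both open, so U is clopen.
  U = {G, H}, X ∖ U = {E, F} — both open, so U is clopen.
  U = {E, F, G}, X ∖ U = {H} — both open, so U is clopen.
  U = {E, F, H}, X ∖ U = {G} — both open, so U is clopen.
  U = {E, F, G, H}, X ∖ U = ∅ — both open, so U is clopen.
Nontrivial clopen(s) exist: e.g. {E, F}. So (X, τ) is disconnected.
Compute connected components by grouping points that agree on all clopens:
  component: {G}
  component: {H}
  component: {E, F}


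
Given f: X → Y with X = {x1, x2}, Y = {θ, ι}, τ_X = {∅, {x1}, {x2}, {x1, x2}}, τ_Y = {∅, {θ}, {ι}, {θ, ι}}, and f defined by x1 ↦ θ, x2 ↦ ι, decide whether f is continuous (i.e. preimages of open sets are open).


f IS continuous.

Compute f^{-1}(U) for each U ∈ τ_Y:
  U = ∅: f^{-1}(U) = ∅ ∈ τ_X ✓.
  U = {θ}: f^{-1}(U) = {x1} ∈ τ_X ✓.
  U = {ι}: f^{-1}(U) = {x2} ∈ τ_X ✓.
  U = {θ, ι}: f^{-1}(U) = {x1, x2} ∈ τ_X ✓.
Every preimage lies in τ_X, so f IS continuous.


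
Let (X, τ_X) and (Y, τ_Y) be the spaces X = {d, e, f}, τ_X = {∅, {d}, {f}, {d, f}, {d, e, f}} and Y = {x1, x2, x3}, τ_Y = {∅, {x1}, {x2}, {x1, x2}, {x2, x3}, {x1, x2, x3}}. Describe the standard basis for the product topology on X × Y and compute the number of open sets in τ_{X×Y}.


Basis B = {∅ × ∅, {d} × {x1}, {d} × {x2}, {f} × {x1}, {f} × {x2}, {d} × {x1, x2}, {d, f} × {x1}, {d} × {x2, x3}, {d, f} × {x2}, {f} × {x1, x2}, {f} × {x2, x3}, {d} × {x1, x2, x3}, {d, e, f} × {x1}, {d, e, f} × {x2}, {f} × {x1, x2, x3}, {d, f} × {x1, x2}, {d, f} × {x2, x3}, {d, f} × {x1, x2, x3}, {d, e, f} × {x1, x2}, {d, e, f} × {x2, x3}, {d, e, f} × {x1, x2, x3}}; |τ_{X×Y}| = 70.

Enumerate products U × V with U ∈ τ_X, V ∈ τ_Y (deduplicated):
  ∅ × ∅ = {} (∅)
  {d} × {x1} = {(d,x1)}
  {d} × {x2} = {(d,x2)}
  {f} × {x1} = {(f,x1)}
  {f} × {x2} = {(f,x2)}
  {d} × {x1, x2} = {(d,x1), (d,x2)}
  {d, f} × {x1} = {(d,x1), (f,x1)}
  {d} × {x2, x3} = {(d,x2), (d,x3)}
  {d, f} × {x2} = {(d,x2), (f,x2)}
  {f} × {x1, x2} = {(f,x1), (f,x2)}
  {f} × {x2, x3} = {(f,x2), (f,x3)}
  {d} × {x1, x2, x3} = {(d,x1), (d,x2), (d,x3)}
  {d, e, f} × {x1} = {(d,x1), (e,x1), (f,x1)}
  {d, e, f} × {x2} = {(d,x2), (e,x2), (f,x2)}
  {f} × {x1, x2, x3} = {(f,x1), (f,x2), (f,x3)}
  {d, f} × {x1, x2} = {(d,x1), (d,x2), (f,x1), (f,x2)}
  {d, f} × {x2, x3} = {(d,x2), (d,x3), (f,x2), (f,x3)}
  {d, f} × {x1, x2, x3} = {(d,x1), (d,x2), (d,x3), (f,x1), (f,x2), (f,x3)}
  {d, e, f} × {x1, x2} = {(d,x1), (d,x2), (e,x1), (e,x2), (f,x1), (f,x2)}
  {d, e, f} × {x2, x3} = {(d,x2), (d,x3), (e,x2), (e,x3), (f,x2), (f,x3)}
  {d, e, f} × {x1, x2, x3} = {(d,x1), (d,x2), (d,x3), (e,x1), (e,x2), (e,x3), (f,x1), (f,x2), (f,x3)}
These 21 distinct sets form the basis B.
Close under arbitrary unions to get τ_{X×Y}; counting gives |τ_{X×Y}| = 70.


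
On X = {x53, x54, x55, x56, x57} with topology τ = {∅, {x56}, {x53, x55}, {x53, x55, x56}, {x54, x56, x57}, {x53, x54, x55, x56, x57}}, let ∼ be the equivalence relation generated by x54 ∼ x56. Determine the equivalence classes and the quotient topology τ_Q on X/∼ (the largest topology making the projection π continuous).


X/∼ = {[x53], [x54=x56], [x55], [x57]}; |τ_Q| = 4.

Equivalence classes: [x53], [x54=x56], [x55], [x57].
Quotient map π: X → X/∼ sends x53 ↦ [x53], x54 ↦ [x54=x56], x55 ↦ [x55], x56 ↦ [x54=x56], x57 ↦ [x57].
For each subset V ⊆ X/∼, compute π^{-1}(V) ⊆ X and check whether π^{-1}(V) ∈ τ. V is open in τ_Q iff π^{-1}(V) ∈ τ.
  V = {}: π^{-1}(V) = ∅ ∈ τ ✓.
  V = {[x53]}: π^{-1}(V) = {x53} ∉ τ ✗.
  V = {[x54=x56]}: π^{-1}(V) = {x54, x56} ∉ τ ✗.
  V = {[x53], [x54=x56]}: π^{-1}(V) = {x53, x54, x56} ∉ τ ✗.
  V = {[x55]}: π^{-1}(V) = {x55} ∉ τ ✗.
  V = {[x53], [x55]}: π^{-1}(V) = {x53, x55} ∈ τ ✓.
  V = {[x54=x56], [x55]}: π^{-1}(V) = {x54, x55, x56} ∉ τ ✗.
  V = {[x53], [x54=x56], [x55]}: π^{-1}(V) = {x53, x54, x55, x56} ∉ τ ✗.
  V = {[x57]}: π^{-1}(V) = {x57} ∉ τ ✗.
  V = {[x53], [x57]}: π^{-1}(V) = {x53, x57} ∉ τ ✗.
  V = {[x54=x56], [x57]}: π^{-1}(V) = {x54, x56, x57} ∈ τ ✓.
  V = {[x53], [x54=x56], [x57]}: π^{-1}(V) = {x53, x54, x56, x57} ∉ τ ✗.
  V = {[x55], [x57]}: π^{-1}(V) = {x55, x57} ∉ τ ✗.
  V = {[x53], [x55], [x57]}: π^{-1}(V) = {x53, x55, x57} ∉ τ ✗.
  V = {[x54=x56], [x55], [x57]}: π^{-1}(V) = {x54, x55, x56, x57} ∉ τ ✗.
  V = {[x53], [x54=x56], [x55], [x57]}: π^{-1}(V) = {x53, x54, x55, x56, x57} ∈ τ ✓.
Open sets in the quotient: τ_Q = {{}, {[x53], [x55]}, {[x54=x56], [x57]}, {[x53], [x54=x56], [x55], [x57]}} (4 elements).


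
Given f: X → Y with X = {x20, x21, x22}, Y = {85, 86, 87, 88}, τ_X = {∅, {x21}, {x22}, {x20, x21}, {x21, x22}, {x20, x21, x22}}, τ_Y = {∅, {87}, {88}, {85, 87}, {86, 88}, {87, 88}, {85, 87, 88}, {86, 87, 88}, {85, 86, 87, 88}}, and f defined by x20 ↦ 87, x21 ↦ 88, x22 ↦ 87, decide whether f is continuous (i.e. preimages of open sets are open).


f is NOT continuous.

Compute f^{-1}(U) for each U ∈ τ_Y:
  U = ∅: f^{-1}(U) = ∅ ∈ τ_X ✓.
  U = {87}: f^{-1}(U) = {x20, x22} ∉ τ_X ✗.
  U = {88}: f^{-1}(U) = {x21} ∈ τ_X ✓.
  U = {85, 87}: f^{-1}(U) = {x20, x22} ∉ τ_X ✗.
  U = {86, 88}: f^{-1}(U) = {x21} ∈ τ_X ✓.
  U = {87, 88}: f^{-1}(U) = {x20, x21, x22} ∈ τ_X ✓.
  U = {85, 87, 88}: f^{-1}(U) = {x20, x21, x22} ∈ τ_X ✓.
  U = {86, 87, 88}: f^{-1}(U) = {x20, x21, x22} ∈ τ_X ✓.
  U = {85, 86, 87, 88}: f^{-1}(U) = {x20, x21, x22} ∈ τ_X ✓.
Found U = {87} with f^{-1}(U) = {x20, x22} not in τ_X. Therefore f is NOT continuous.


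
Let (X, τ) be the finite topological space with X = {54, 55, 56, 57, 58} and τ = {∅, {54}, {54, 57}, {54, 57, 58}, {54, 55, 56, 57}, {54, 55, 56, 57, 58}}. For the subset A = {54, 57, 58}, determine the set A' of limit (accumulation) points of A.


A' = {55, 56, 57, 58}

For each x ∈ X, list the open sets U ∈ τ with x ∈ U, then check whether U ∩ (A ∖ {x}) ≠ ∅ for every such U.
  x = 54: open {54} ∋ x has {54} ∩ (A ∖ {54}) = ∅, so x is NOT a limit point.
  x = 55: opens ∋ x are {54, 55, 56, 57}, {54, 55, 56, 57, 58}; each meets A ∖ {55}, so x IS a limit point.
  x = 56: opens ∋ x are {54, 55, 56, 57}, {54, 55, 56, 57, 58}; each meets A ∖ {56}, so x IS a limit point.
  x = 57: opens ∋ x are {54, 57}, {54, 57, 58}, {54, 55, 56, 57}, {54, 55, 56, 57, 58}; each meets A ∖ {57}, so x IS a limit point.
  x = 58: opens ∋ x are {54, 57, 58}, {54, 55, 56, 57, 58}; each meets A ∖ {58}, so x IS a limit point.
Collecting: A' = {55, 56, 57, 58}.


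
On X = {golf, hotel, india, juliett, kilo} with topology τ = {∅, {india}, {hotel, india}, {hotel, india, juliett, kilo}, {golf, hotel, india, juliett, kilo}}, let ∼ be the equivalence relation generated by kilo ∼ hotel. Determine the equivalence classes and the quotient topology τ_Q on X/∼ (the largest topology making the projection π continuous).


X/∼ = {[golf], [hotel=kilo], [india], [juliett]}; |τ_Q| = 4.

Equivalence classes: [golf], [hotel=kilo], [india], [juliett].
Quotient map π: X → X/∼ sends golf ↦ [golf], hotel ↦ [hotel=kilo], india ↦ [india], juliett ↦ [juliett], kilo ↦ [hotel=kilo].
For each subset V ⊆ X/∼, compute π^{-1}(V) ⊆ X and check whether π^{-1}(V) ∈ τ. V is open in τ_Q iff π^{-1}(V) ∈ τ.
  V = {}: π^{-1}(V) = ∅ ∈ τ ✓.
  V = {[golf]}: π^{-1}(V) = {golf} ∉ τ ✗.
  V = {[hotel=kilo]}: π^{-1}(V) = {hotel, kilo} ∉ τ ✗.
  V = {[golf], [hotel=kilo]}: π^{-1}(V) = {golf, hotel, kilo} ∉ τ ✗.
  V = {[india]}: π^{-1}(V) = {india} ∈ τ ✓.
  V = {[golf], [india]}: π^{-1}(V) = {golf, india} ∉ τ ✗.
  V = {[hotel=kilo], [india]}: π^{-1}(V) = {hotel, india, kilo} ∉ τ ✗.
  V = {[golf], [hotel=kilo], [india]}: π^{-1}(V) = {golf, hotel, india, kilo} ∉ τ ✗.
  V = {[juliett]}: π^{-1}(V) = {juliett} ∉ τ ✗.
  V = {[golf], [juliett]}: π^{-1}(V) = {golf, juliett} ∉ τ ✗.
  V = {[hotel=kilo], [juliett]}: π^{-1}(V) = {hotel, juliett, kilo} ∉ τ ✗.
  V = {[golf], [hotel=kilo], [juliett]}: π^{-1}(V) = {golf, hotel, juliett, kilo} ∉ τ ✗.
  V = {[india], [juliett]}: π^{-1}(V) = {india, juliett} ∉ τ ✗.
  V = {[golf], [india], [juliett]}: π^{-1}(V) = {golf, india, juliett} ∉ τ ✗.
  V = {[hotel=kilo], [india], [juliett]}: π^{-1}(V) = {hotel, india, juliett, kilo} ∈ τ ✓.
  V = {[golf], [hotel=kilo], [india], [juliett]}: π^{-1}(V) = {golf, hotel, india, juliett, kilo} ∈ τ ✓.
Open sets in the quotient: τ_Q = {{}, {[india]}, {[hotel=kilo], [india], [juliett]}, {[golf], [hotel=kilo], [india], [juliett]}} (4 elements).


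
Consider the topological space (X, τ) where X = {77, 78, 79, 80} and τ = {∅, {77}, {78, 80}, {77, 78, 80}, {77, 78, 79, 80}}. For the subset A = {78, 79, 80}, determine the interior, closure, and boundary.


int(A) = {78, 80}, cl(A) = {78, 79, 80}, ∂A = {79}.

Closed sets in (X, τ) are complements of opens:
  closed(X, τ) = {∅, {79}, {77, 79}, {78, 79, 80}, {77, 78, 79, 80}}.
int(A) = ⋃ {U ∈ τ : U ⊆ A}. Opens contained in A: ∅, {78, 80}.
Taking the union of these: int(A) = {78, 80}.
cl(A) = ⋂ {C closed : A ⊆ C}. Closed sets containing A: {78, 79, 80}, {77, 78, 79, 80}.
Intersecting these: cl(A) = {78, 79, 80}.
∂A = cl(A) ∖ int(A) = {78, 79, 80} ∖ {78, 80} = {79}.


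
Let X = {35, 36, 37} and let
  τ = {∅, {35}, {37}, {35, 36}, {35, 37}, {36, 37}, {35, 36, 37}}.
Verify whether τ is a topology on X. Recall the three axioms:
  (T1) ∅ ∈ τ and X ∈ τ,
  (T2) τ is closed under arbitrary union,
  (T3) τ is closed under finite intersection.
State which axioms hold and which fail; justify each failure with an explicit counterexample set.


τ is NOT a topology on X.

Axiom (T1): ∅ ∈ τ? Yes; X ∈ τ? Yes.
Axiom (T2/T3): check pairwise unions and intersections of members of τ.
Counterexample for (T3): {35, 36} ∩ {36, 37} = {36} ∉ τ. Therefore τ is NOT a topology.


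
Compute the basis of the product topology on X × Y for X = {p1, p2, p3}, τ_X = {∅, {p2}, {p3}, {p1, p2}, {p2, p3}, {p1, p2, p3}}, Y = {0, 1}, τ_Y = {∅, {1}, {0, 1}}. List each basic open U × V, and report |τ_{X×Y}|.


Basis B = {∅ × ∅, {p2} × {1}, {p3} × {1}, {p1, p2} × {1}, {p2} × {0, 1}, {p2, p3} × {1}, {p3} × {0, 1}, {p1, p2, p3} × {1}, {p1, p2} × {0, 1}, {p2, p3} × {0, 1}, {p1, p2, p3} × {0, 1}}; |τ_{X×Y}| = 18.

Enumerate products U × V with U ∈ τ_X, V ∈ τ_Y (deduplicated):
  ∅ × ∅ = {} (∅)
  {p2} × {1} = {(p2,1)}
  {p3} × {1} = {(p3,1)}
  {p1, p2} × {1} = {(p1,1), (p2,1)}
  {p2} × {0, 1} = {(p2,0), (p2,1)}
  {p2, p3} × {1} = {(p2,1), (p3,1)}
  {p3} × {0, 1} = {(p3,0), (p3,1)}
  {p1, p2, p3} × {1} = {(p1,1), (p2,1), (p3,1)}
  {p1, p2} × {0, 1} = {(p1,0), (p1,1), (p2,0), (p2,1)}
  {p2, p3} × {0, 1} = {(p2,0), (p2,1), (p3,0), (p3,1)}
  {p1, p2, p3} × {0, 1} = {(p1,0), (p1,1), (p2,0), (p2,1), (p3,0), (p3,1)}
These 11 distinct sets form the basis B.
Close under arbitrary unions to get τ_{X×Y}; counting gives |τ_{X×Y}| = 18.


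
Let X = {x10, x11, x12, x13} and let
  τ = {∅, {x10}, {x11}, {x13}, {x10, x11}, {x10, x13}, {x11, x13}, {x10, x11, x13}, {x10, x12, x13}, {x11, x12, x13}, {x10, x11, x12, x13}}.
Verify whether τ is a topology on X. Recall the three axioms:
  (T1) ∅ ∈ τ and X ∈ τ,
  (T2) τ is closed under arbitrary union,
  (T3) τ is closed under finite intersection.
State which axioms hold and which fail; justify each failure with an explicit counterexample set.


τ is NOT a topology on X.

Axiom (T1): ∅ ∈ τ? Yes; X ∈ τ? Yes.
Axiom (T2/T3): check pairwise unions and intersections of members of τ.
Counterexample for (T3): {x10, x12, x13} ∩ {x11, x12, x13} = {x12, x13} ∉ τ. Therefore τ is NOT a topology.


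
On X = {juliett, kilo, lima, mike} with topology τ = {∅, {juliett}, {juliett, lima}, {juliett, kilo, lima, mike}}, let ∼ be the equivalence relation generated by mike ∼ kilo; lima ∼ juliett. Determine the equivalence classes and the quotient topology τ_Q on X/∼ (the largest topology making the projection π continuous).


X/∼ = {[juliett=lima], [kilo=mike]}; |τ_Q| = 3.

Equivalence classes: [juliett=lima], [kilo=mike].
Quotient map π: X → X/∼ sends juliett ↦ [juliett=lima], kilo ↦ [kilo=mike], lima ↦ [juliett=lima], mike ↦ [kilo=mike].
For each subset V ⊆ X/∼, compute π^{-1}(V) ⊆ X and check whether π^{-1}(V) ∈ τ. V is open in τ_Q iff π^{-1}(V) ∈ τ.
  V = {}: π^{-1}(V) = ∅ ∈ τ ✓.
  V = {[juliett=lima]}: π^{-1}(V) = {juliett, lima} ∈ τ ✓.
  V = {[kilo=mike]}: π^{-1}(V) = {kilo, mike} ∉ τ ✗.
  V = {[juliett=lima], [kilo=mike]}: π^{-1}(V) = {juliett, kilo, lima, mike} ∈ τ ✓.
Open sets in the quotient: τ_Q = {{}, {[juliett=lima]}, {[juliett=lima], [kilo=mike]}} (3 elements).


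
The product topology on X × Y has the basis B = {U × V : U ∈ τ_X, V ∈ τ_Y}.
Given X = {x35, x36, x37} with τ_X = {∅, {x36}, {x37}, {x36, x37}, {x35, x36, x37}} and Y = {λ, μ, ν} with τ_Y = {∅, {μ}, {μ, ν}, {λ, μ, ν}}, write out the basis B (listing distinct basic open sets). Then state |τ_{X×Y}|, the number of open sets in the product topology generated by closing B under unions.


Basis B = {∅ × ∅, {x36} × {μ}, {x37} × {μ}, {x36} × {μ, ν}, {x36, x37} × {μ}, {x37} × {μ, ν}, {x35, x36, x37} × {μ}, {x36} × {λ, μ, ν}, {x37} × {λ, μ, ν}, {x36, x37} × {μ, ν}, {x35, x36, x37} × {μ, ν}, {x36, x37} × {λ, μ, ν}, {x35, x36, x37} × {λ, μ, ν}}; |τ_{X×Y}| = 30.

Enumerate products U × V with U ∈ τ_X, V ∈ τ_Y (deduplicated):
  ∅ × ∅ = {} (∅)
  {x36} × {μ} = {(x36,μ)}
  {x37} × {μ} = {(x37,μ)}
  {x36} × {μ, ν} = {(x36,μ), (x36,ν)}
  {x36, x37} × {μ} = {(x36,μ), (x37,μ)}
  {x37} × {μ, ν} = {(x37,μ), (x37,ν)}
  {x35, x36, x37} × {μ} = {(x35,μ), (x36,μ), (x37,μ)}
  {x36} × {λ, μ, ν} = {(x36,λ), (x36,μ), (x36,ν)}
  {x37} × {λ, μ, ν} = {(x37,λ), (x37,μ), (x37,ν)}
  {x36, x37} × {μ, ν} = {(x36,μ), (x36,ν), (x37,μ), (x37,ν)}
  {x35, x36, x37} × {μ, ν} = {(x35,μ), (x35,ν), (x36,μ), (x36,ν), (x37,μ), (x37,ν)}
  {x36, x37} × {λ, μ, ν} = {(x36,λ), (x36,μ), (x36,ν), (x37,λ), (x37,μ), (x37,ν)}
  {x35, x36, x37} × {λ, μ, ν} = {(x35,λ), (x35,μ), (x35,ν), (x36,λ), (x36,μ), (x36,ν), (x37,λ), (x37,μ), (x37,ν)}
These 13 distinct sets form the basis B.
Close under arbitrary unions to get τ_{X×Y}; counting gives |τ_{X×Y}| = 30.


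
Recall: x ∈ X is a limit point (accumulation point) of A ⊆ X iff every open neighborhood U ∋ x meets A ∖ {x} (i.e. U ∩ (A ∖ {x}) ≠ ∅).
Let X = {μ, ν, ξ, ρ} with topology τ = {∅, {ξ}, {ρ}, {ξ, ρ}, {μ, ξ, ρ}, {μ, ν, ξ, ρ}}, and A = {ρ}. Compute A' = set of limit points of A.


A' = {μ, ν}

For each x ∈ X, list the open sets U ∈ τ with x ∈ U, then check whether U ∩ (A ∖ {x}) ≠ ∅ for every such U.
  x = μ: opens ∋ x are {μ, ξ, ρ}, {μ, ν, ξ, ρ}; each meets A ∖ {μ}, so x IS a limit point.
  x = ν: opens ∋ x are {μ, ν, ξ, ρ}; each meets A ∖ {ν}, so x IS a limit point.
  x = ξ: open {ξ} ∋ x has {ξ} ∩ (A ∖ {ξ}) = ∅, so x is NOT a limit point.
  x = ρ: open {ρ} ∋ x has {ρ} ∩ (A ∖ {ρ}) = ∅, so x is NOT a limit point.
Collecting: A' = {μ, ν}.


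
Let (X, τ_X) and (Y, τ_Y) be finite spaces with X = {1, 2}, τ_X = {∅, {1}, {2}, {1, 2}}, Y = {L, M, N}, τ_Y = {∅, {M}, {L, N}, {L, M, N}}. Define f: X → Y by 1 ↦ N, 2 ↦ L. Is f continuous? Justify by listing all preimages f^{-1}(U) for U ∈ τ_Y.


f IS continuous.

Compute f^{-1}(U) for each U ∈ τ_Y:
  U = ∅: f^{-1}(U) = ∅ ∈ τ_X ✓.
  U = {M}: f^{-1}(U) = ∅ ∈ τ_X ✓.
  U = {L, N}: f^{-1}(U) = {1, 2} ∈ τ_X ✓.
  U = {L, M, N}: f^{-1}(U) = {1, 2} ∈ τ_X ✓.
Every preimage lies in τ_X, so f IS continuous.


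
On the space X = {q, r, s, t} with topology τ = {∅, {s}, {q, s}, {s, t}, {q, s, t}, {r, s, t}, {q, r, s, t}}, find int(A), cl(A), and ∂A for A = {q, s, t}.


int(A) = {q, s, t}, cl(A) = {q, r, s, t}, ∂A = {r}.

Closed sets in (X, τ) are complements of opens:
  closed(X, τ) = {∅, {q}, {r}, {q, r}, {r, t}, {q, r, t}, {q, r, s, t}}.
int(A) = ⋃ {U ∈ τ : U ⊆ A}. Opens contained in A: ∅, {s}, {q, s}, {s, t}, {q, s, t}.
Taking the union of these: int(A) = {q, s, t}.
cl(A) = ⋂ {C closed : A ⊆ C}. Closed sets containing A: {q, r, s, t}.
Intersecting these: cl(A) = {q, r, s, t}.
∂A = cl(A) ∖ int(A) = {q, r, s, t} ∖ {q, s, t} = {r}.


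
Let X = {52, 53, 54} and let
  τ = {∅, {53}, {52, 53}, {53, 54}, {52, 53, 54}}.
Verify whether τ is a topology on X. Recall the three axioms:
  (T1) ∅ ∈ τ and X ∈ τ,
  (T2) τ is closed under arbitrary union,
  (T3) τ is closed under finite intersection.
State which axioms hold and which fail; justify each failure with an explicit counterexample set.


τ IS a topology on X.

Axiom (T1): ∅ ∈ τ? Yes; X ∈ τ? Yes.
Axiom (T2/T3): check pairwise unions and intersections of members of τ.
All pairwise intersections and unions checked — each lies in τ. Therefore τ satisfies (T1), (T2), (T3): it IS a topology on X.
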